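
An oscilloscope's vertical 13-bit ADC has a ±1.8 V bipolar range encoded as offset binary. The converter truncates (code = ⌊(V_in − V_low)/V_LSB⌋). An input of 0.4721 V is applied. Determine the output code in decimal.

With 8192 levels over 3.6 V, one step is 439.45 µV.
(V_in − V_low)/LSB = (0.4721 − (−1.8)) / 0.000439453 = 5170.290.
⌊·⌋(5170.290) = 5170.

code 5170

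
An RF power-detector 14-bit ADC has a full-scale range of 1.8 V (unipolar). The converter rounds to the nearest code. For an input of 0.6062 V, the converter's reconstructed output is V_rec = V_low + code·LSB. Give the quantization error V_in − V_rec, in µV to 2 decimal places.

-25.59 µV

LSB = 1.8/2^14 = 109.86 µV.
(V_in − V_low)/LSB = (0.6062 − 0)/0.000109863 = 5517.7671 → code 5518 (round).
Reconstructed: 0.60622559 V.
Error = 0.6062 − 0.60622559 = -2.55859e-05 V = -25.59 µV.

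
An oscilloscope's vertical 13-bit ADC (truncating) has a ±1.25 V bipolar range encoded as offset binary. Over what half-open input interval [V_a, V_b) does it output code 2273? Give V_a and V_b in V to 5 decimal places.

[-0.55634 V, -0.55603 V)

LSB = 2.5/2^13 = 305.18 µV.
V_a = V_low + 2273·LSB = -0.556335 V; V_b = V_low + 2274·LSB = -0.55603 V.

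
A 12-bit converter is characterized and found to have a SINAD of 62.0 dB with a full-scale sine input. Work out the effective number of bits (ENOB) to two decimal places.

10.01 bits

ENOB = (SINAD − 1.76) / 6.02 = (62.0 − 1.76)/6.02 = 10.007.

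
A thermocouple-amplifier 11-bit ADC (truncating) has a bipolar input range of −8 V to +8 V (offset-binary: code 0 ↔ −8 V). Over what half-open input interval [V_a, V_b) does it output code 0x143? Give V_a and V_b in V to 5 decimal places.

[-5.47656 V, -5.46875 V)

LSB = 16/2^11 = 7.812 mV.
Code 0x143 = 323 decimal.
V_a = V_low + 323·LSB = -5.47656 V; V_b = V_low + 324·LSB = -5.46875 V.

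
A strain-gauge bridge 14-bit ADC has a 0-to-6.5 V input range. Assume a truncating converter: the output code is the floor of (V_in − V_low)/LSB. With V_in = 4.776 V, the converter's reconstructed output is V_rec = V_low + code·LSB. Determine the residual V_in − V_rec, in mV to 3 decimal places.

0.182 mV

One LSB is 6.5 V / 16384 = 396.73 µV.
(4.776 − 0)/0.000396729 = 12038.4591; ⌊·⌋ gives code 12038.
Reconstructed: 4.7758179 V.
V_in − V_rec = 0.000182129 V = 0.182 mV.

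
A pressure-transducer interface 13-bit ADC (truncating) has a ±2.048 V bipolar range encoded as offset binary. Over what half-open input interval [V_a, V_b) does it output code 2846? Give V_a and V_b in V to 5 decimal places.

LSB = 4.096/2^13 = 0.500 mV.
V_a = V_low + 2846·LSB = -0.625 V; V_b = V_low + 2847·LSB = -0.6245 V.

[-0.62500 V, -0.62450 V)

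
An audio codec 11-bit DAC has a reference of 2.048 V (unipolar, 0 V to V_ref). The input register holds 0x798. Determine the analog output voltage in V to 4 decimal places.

1.9440 V

LSB = 2.048 V / 2^11 = 1.000 mV.
Code 0x798 = 1944 decimal.
V_out = 0 + 1944 × 0.001 V = 1.944 V.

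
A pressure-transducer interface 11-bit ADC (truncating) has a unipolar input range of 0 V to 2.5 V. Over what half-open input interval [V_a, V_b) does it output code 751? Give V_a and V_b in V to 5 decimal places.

[0.91675 V, 0.91797 V)

LSB = 2.5/2^11 = 1.221 mV.
V_a = V_low + 751·LSB = 0.916748 V; V_b = V_low + 752·LSB = 0.917969 V.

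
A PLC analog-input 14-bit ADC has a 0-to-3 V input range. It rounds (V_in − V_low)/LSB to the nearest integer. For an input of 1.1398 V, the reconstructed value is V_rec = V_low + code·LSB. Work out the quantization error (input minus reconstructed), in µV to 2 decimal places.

Step size: 3 V ÷ 2^14 = 183.11 µV.
(V_in − V_low)/LSB = (1.1398 − 0)/0.000183105 = 6224.8277 → code 6225 (round).
Reconstructed: 1.1398315 V.
V_in − V_rec = -3.1543e-05 V = -31.54 µV.

-31.54 µV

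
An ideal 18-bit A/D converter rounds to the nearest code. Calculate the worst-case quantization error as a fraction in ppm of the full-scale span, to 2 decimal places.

1.91 ppm

Rounding → worst-case error = ½ LSB = V_FS/2^19, so 1e+06/524288 = 1.90735 ppm of full scale.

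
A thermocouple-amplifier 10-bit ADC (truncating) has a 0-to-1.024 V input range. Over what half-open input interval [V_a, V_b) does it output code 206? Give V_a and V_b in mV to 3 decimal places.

LSB = 1.024/2^10 = 1.000 mV.
V_a = V_low + 206·LSB = 0.206 V; V_b = V_low + 207·LSB = 0.207 V.

[206.000 mV, 207.000 mV)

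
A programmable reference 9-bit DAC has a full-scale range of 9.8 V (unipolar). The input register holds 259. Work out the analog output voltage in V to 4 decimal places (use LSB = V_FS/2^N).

LSB = 9.8 V / 2^9 = 19.141 mV.
V_out = 0 + 259 × 0.0191406 V = 4.95742 V.

4.9574 V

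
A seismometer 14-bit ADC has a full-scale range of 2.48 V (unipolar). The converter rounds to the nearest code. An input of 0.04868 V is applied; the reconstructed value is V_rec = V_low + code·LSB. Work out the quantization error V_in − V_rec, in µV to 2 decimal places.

-60.23 µV

LSB = 2.48/2^14 = 151.37 µV.
Scaled input = 321.6021 LSBs, so code = 322.
Reconstructed: 0.048740234 V.
Difference: -6.02344e-05 V → -60.23 µV.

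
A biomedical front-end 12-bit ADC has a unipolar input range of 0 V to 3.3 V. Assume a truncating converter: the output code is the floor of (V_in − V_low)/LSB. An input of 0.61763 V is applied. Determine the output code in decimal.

code 766

With 4096 levels over 3.3 V, one step is 0.806 mV.
(0.61763 − 0) / 0.000805664 = 766.610 LSBs.
So the output code is 766.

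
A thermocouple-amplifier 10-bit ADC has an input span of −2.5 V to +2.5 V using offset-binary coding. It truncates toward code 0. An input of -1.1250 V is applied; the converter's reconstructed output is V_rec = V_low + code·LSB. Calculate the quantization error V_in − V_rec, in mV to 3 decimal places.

LSB = 5/2^10 = 4.883 mV.
Scaled input = 281.6000 LSBs, so code = 281.
Reconstructed: -1.1279297 V.
Difference: 0.00292969 V → 2.930 mV.

2.930 mV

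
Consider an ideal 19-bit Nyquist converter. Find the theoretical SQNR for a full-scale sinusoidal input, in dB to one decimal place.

116.1 dB

SNR ≈ 6.02·N + 1.76 dB = 6.02·19 + 1.76 = 116.14 dB.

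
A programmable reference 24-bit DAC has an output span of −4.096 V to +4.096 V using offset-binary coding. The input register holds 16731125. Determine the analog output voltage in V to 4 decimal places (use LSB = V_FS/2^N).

LSB = 8.192 V / 2^24 = 0.49 µV.
V_out = (−4.096) + 16731125 × 4.88281e-07 V = 4.07349 V.

4.0735 V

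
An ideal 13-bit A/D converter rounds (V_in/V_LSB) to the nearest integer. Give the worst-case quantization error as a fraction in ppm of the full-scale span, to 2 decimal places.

61.04 ppm

Rounding → worst-case error = ½ LSB = V_FS/2^14, so 1e+06/16384 = 61.0352 ppm of full scale.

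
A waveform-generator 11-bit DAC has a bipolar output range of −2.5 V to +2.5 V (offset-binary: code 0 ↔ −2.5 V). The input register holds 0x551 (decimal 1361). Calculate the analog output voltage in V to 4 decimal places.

LSB = 5 V / 2^11 = 2.441 mV.
Code 0x551 = 1361 decimal.
V_out = (−2.5) + 1361 × 0.00244141 V = 0.822754 V.

0.8228 V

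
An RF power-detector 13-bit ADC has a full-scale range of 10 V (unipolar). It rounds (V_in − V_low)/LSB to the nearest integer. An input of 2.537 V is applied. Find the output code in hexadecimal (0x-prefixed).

Full-scale span = 10 V; LSB = 10/2^13 = 1.221 mV.
Input sits at 2078.310 steps above V_low.
So the output code is 2078.
In hexadecimal (0x-prefixed): 0x81E.

code 0x81E (decimal 2078)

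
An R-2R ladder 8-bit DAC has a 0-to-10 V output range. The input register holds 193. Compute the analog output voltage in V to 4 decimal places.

7.5391 V

LSB = 10 V / 2^8 = 39.062 mV.
V_out = 0 + 193 × 0.0390625 V = 7.53906 V.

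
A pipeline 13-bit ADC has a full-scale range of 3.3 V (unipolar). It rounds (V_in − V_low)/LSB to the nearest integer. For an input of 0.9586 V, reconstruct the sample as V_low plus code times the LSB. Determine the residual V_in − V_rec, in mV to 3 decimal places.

-0.140 mV

Step size: 3.3 V ÷ 2^13 = 402.83 µV.
(0.9586 − 0)/0.000402832 = 2379.6519; round gives code 2380.
Reconstructed: 0.95874023 V.
Error = 0.9586 − 0.95874023 = -0.000140234 V = -0.140 mV.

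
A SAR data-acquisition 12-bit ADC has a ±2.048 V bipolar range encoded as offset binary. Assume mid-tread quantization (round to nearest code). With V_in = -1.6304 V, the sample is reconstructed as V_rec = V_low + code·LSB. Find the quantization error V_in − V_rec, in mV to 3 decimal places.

LSB = 4.096/2^12 = 1.000 mV.
Scaled input = 417.6000 LSBs, so code = 418.
Code 418 maps back to (−2.048) + 418×0.001 V = -1.63 V.
V_in − V_rec = -0.0004 V = -0.400 mV.

-0.400 mV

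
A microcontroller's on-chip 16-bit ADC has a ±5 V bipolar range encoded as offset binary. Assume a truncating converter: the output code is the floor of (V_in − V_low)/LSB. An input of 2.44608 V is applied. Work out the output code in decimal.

code 48798

With 65536 levels over 10 V, one step is 152.59 µV.
(2.44608 − (−5)) / 0.000152588 = 48798.630 LSBs.
Floor → code 48798.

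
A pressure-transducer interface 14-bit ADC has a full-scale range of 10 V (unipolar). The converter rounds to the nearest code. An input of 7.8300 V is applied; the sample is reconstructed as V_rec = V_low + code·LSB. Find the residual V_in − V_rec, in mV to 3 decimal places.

LSB = 10/2^14 = 0.610 mV.
Scaled input = 12828.6720 LSBs, so code = 12829.
V_rec = 0 + 12829·0.000610352 = 7.8302002 V.
Difference: -0.000200195 V → -0.200 mV.

-0.200 mV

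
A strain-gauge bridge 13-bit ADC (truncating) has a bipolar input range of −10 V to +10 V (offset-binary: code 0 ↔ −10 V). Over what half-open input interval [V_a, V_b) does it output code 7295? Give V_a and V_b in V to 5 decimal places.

[7.81006 V, 7.81250 V)

LSB = 20/2^13 = 2.441 mV.
V_a = V_low + 7295·LSB = 7.81006 V; V_b = V_low + 7296·LSB = 7.8125 V.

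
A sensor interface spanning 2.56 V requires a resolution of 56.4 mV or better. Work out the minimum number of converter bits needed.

Number of steps required ≥ 2.56 V / 56.4 mV = 45.39.
Need 2^N ≥ 45.39; 2^5 = 32, 2^6 = 64.
Minimum N = 6.

6 bits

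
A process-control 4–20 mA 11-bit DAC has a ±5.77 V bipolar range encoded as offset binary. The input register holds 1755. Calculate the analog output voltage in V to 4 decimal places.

4.1190 V

LSB = 11.54 V / 2^11 = 5.635 mV.
V_out = (−5.77) + 1755 × 0.00563477 V = 4.11901 V.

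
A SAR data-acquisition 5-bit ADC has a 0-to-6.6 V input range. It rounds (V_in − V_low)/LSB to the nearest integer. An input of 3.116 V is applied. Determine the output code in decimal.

code 15

Full-scale span = 6.6 V; LSB = 6.6/2^5 = 206.250 mV.
(V_in − V_low)/LSB = (3.116 − 0) / 0.20625 = 15.108.
Round → code 15.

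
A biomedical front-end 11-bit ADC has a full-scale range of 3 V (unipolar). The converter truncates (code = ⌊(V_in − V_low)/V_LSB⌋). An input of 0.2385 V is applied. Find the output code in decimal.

code 162

Full-scale span = 3 V; LSB = 3/2^11 = 1.465 mV.
(V_in − V_low)/LSB = (0.2385 − 0) / 0.00146484 = 162.816.
⌊·⌋(162.816) = 162.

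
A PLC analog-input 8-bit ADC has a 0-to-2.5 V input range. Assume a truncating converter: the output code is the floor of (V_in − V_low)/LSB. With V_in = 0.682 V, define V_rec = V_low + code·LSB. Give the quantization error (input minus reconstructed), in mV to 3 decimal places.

LSB = 2.5/2^8 = 9.766 mV.
Scaled input = 69.8368 LSBs, so code = 69.
V_rec = 0 + 69·0.00976562 = 0.67382812 V.
Difference: 0.00817188 V → 8.172 mV.

8.172 mV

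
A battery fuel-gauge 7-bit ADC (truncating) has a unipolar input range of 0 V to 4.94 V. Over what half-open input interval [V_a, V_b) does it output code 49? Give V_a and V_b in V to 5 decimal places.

LSB = 4.94/2^7 = 38.594 mV.
V_a = V_low + 49·LSB = 1.89109 V; V_b = V_low + 50·LSB = 1.92969 V.

[1.89109 V, 1.92969 V)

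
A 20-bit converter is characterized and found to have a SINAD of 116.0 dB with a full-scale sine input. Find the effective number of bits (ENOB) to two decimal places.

18.98 bits

ENOB = (SINAD − 1.76) / 6.02 = (116.0 − 1.76)/6.02 = 18.977.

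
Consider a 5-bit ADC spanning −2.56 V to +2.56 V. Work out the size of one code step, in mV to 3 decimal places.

Full-scale span = 5.12 V.
LSB = 5.12 / 2^5 = 5.12 / 32 = 0.16 V = 160.000 mV.

160.000 mV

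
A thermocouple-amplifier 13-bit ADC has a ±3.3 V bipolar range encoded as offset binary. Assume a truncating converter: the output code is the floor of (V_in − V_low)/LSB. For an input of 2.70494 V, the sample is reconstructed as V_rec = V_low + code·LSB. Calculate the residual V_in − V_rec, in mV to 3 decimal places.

One LSB is 6.6 V / 8192 = 0.806 mV.
(V_in − V_low)/LSB = (2.70494 − (−3.3))/0.000805664 = 7453.4043 → code 7453 (floor).
Code 7453 maps back to (−3.3) + 7453×0.000805664 V = 2.7046143 V.
Difference: 0.000325742 V → 0.326 mV.

0.326 mV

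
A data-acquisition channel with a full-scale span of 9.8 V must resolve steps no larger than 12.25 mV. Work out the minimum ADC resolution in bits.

10 bits

Number of steps required ≥ 9.8 V / 12.25 mV = 800.00.
Need 2^N ≥ 800.00; 2^9 = 512, 2^10 = 1024.
Minimum N = 10.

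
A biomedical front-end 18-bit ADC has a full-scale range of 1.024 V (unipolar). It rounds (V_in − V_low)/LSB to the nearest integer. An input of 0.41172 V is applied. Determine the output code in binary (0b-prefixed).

Full-scale span = 1.024 V; LSB = 1.024/2^18 = 3.91 µV.
(V_in − V_low)/LSB = (0.41172 − 0) / 3.90625e-06 = 105400.320.
So the output code is 105400.
In binary (0b-prefixed): 0b11001101110111000.

code 0b11001101110111000 (decimal 105400)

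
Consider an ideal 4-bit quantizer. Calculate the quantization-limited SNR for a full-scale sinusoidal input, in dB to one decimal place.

25.8 dB

SNR ≈ 6.02·N + 1.76 dB = 6.02·4 + 1.76 = 25.84 dB.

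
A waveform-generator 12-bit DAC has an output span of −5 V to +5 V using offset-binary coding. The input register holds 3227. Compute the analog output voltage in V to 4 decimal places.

2.8784 V

LSB = 10 V / 2^12 = 2.441 mV.
V_out = (−5) + 3227 × 0.00244141 V = 2.87842 V.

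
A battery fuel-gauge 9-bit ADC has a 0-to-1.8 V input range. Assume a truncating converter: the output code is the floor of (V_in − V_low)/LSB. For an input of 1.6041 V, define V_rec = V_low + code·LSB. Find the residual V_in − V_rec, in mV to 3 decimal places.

0.975 mV

LSB = 1.8/2^9 = 3.516 mV.
(1.6041 − 0)/0.00351563 = 456.2773; ⌊·⌋ gives code 456.
Code 456 maps back to 0 + 456×0.00351563 V = 1.603125 V.
Error = 1.6041 − 1.603125 = 0.000975 V = 0.975 mV.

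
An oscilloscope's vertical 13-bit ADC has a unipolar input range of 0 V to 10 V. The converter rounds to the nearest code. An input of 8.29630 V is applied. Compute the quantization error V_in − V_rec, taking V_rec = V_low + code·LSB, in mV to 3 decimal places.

0.402 mV

LSB = 10/2^13 = 1.221 mV.
(8.29630 − 0)/0.0012207 = 6796.3290; round gives code 6796.
Code 6796 maps back to 0 + 6796×0.0012207 V = 8.2958984 V.
V_in − V_rec = 0.000401563 V = 0.402 mV.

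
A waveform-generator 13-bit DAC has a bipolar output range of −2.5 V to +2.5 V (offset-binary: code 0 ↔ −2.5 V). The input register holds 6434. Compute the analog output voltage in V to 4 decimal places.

1.4270 V

LSB = 5 V / 2^13 = 0.610 mV.
V_out = (−2.5) + 6434 × 0.000610352 V = 1.427 V.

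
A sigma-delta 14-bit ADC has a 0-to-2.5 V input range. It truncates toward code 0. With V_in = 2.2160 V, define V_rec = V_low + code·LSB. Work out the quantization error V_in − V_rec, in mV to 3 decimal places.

0.119 mV

Step size: 2.5 V ÷ 2^14 = 152.59 µV.
(V_in − V_low)/LSB = (2.2160 − 0)/0.000152588 = 14522.7776 → code 14522 (floor).
Reconstructed: 2.2158813 V.
Error = 2.2160 − 2.2158813 = 0.000118652 V = 0.119 mV.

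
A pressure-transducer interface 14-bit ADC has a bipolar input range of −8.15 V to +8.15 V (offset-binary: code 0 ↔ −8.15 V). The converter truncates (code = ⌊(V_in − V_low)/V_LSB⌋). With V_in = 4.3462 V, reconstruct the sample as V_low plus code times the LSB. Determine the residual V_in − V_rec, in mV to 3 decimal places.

LSB = 16.3/2^14 = 0.995 mV.
Scaled input = 12560.5976 LSBs, so code = 12560.
Reconstructed: 4.3456055 V.
Difference: 0.000594531 V → 0.595 mV.

0.595 mV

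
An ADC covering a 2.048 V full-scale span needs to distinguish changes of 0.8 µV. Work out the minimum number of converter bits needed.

Number of steps required ≥ 2.048 V / 0.8 µV = 2560000.00.
Need 2^N ≥ 2560000.00; 2^21 = 2097152, 2^22 = 4194304.
Minimum N = 22.

22 bits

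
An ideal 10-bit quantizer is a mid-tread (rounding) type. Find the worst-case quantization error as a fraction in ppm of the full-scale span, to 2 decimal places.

488.28 ppm

Rounding → worst-case error = ½ LSB = V_FS/2^11, so 1e+06/2048 = 488.281 ppm of full scale.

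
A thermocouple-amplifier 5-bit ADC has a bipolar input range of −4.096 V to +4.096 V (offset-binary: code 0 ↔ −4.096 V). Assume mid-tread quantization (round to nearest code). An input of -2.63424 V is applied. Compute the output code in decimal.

LSB = 8.192 V / 32 = 256.000 mV.
Input sits at 5.710 steps above V_low.
So the output code is 6.

code 6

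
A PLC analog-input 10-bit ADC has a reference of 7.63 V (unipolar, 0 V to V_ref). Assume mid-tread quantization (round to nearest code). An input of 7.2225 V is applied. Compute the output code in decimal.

code 969

With 1024 levels over 7.63 V, one step is 7.451 mV.
Input sits at 969.311 steps above V_low.
So the output code is 969.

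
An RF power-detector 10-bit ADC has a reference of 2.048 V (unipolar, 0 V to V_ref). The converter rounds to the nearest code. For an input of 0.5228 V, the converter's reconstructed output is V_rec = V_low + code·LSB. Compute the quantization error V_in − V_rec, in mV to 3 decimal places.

0.800 mV

LSB = 2.048/2^10 = 2.000 mV.
Scaled input = 261.4000 LSBs, so code = 261.
V_rec = 0 + 261·0.002 = 0.522 V.
V_in − V_rec = 0.0008 V = 0.800 mV.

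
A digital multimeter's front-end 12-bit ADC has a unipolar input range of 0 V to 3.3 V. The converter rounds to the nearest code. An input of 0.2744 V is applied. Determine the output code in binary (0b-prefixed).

code 0b101010101 (decimal 341)

With 4096 levels over 3.3 V, one step is 0.806 mV.
(V_in − V_low)/LSB = (0.2744 − 0) / 0.000805664 = 340.589.
Round → code 341.
In binary (0b-prefixed): 0b101010101.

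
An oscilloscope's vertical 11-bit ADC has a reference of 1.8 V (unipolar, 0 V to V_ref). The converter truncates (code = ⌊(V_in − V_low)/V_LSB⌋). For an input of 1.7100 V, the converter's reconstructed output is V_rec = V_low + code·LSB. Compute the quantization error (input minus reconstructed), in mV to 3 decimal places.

0.527 mV

One LSB is 1.8 V / 2048 = 0.879 mV.
(1.7100 − 0)/0.000878906 = 1945.6000; ⌊·⌋ gives code 1945.
Reconstructed: 1.7094727 V.
V_in − V_rec = 0.000527344 V = 0.527 mV.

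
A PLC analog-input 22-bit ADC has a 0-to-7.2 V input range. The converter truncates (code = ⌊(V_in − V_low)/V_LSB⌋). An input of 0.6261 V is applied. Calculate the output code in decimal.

LSB = 7.2 V / 4194304 = 1.72 µV.
(V_in − V_low)/LSB = (0.6261 − 0) / 1.71661e-06 = 364729.685.
Floor → code 364729.

code 364729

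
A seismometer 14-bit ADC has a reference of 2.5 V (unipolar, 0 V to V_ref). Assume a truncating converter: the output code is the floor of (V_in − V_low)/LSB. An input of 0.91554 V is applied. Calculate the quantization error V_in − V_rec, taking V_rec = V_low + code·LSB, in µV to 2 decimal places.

12.66 µV

Step size: 2.5 V ÷ 2^14 = 152.59 µV.
Scaled input = 6000.0829 LSBs, so code = 6000.
Code 6000 maps back to 0 + 6000×0.000152588 V = 0.91552734 V.
V_in − V_rec = 1.26562e-05 V = 12.66 µV.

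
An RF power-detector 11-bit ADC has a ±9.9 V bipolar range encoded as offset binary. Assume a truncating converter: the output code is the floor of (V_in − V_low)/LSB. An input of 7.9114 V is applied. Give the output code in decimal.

With 2048 levels over 19.8 V, one step is 9.668 mV.
(V_in − V_low)/LSB = (7.9114 − (−9.9)) / 0.00966797 = 1842.310.
So the output code is 1842.

code 1842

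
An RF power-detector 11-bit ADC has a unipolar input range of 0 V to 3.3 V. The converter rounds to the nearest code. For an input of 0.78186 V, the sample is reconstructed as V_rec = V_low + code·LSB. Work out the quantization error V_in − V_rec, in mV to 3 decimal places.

Step size: 3.3 V ÷ 2^11 = 1.611 mV.
Scaled input = 485.2271 LSBs, so code = 485.
Reconstructed: 0.78149414 V.
Error = 0.78186 − 0.78149414 = 0.000365859 V = 0.366 mV.

0.366 mV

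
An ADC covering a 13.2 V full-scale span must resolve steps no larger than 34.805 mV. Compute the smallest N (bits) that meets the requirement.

9 bits

Number of steps required ≥ 13.2 V / 34.805 mV = 379.26.
Need 2^N ≥ 379.26; 2^8 = 256, 2^9 = 512.
Minimum N = 9.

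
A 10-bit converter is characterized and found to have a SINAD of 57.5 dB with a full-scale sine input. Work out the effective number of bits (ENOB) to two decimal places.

ENOB = (SINAD − 1.76) / 6.02 = (57.5 − 1.76)/6.02 = 9.259.

9.26 bits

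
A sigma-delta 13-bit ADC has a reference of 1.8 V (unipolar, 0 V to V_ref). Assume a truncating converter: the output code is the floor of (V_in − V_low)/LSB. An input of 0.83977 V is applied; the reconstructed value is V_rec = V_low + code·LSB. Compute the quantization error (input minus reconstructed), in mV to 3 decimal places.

LSB = 1.8/2^13 = 219.73 µV.
Scaled input = 3821.8866 LSBs, so code = 3821.
Reconstructed: 0.8395752 V.
V_in − V_rec = 0.000194805 V = 0.195 mV.

0.195 mV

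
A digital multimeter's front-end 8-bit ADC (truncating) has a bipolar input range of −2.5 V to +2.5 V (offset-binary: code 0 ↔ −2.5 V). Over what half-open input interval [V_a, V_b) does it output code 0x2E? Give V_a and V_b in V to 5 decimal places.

[-1.60156 V, -1.58203 V)

LSB = 5/2^8 = 19.531 mV.
Code 0x2E = 46 decimal.
V_a = V_low + 46·LSB = -1.60156 V; V_b = V_low + 47·LSB = -1.58203 V.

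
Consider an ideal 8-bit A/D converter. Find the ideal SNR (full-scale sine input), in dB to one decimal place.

49.9 dB

SNR ≈ 6.02·N + 1.76 dB = 6.02·8 + 1.76 = 49.92 dB.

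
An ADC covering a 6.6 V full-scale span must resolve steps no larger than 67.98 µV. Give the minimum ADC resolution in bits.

17 bits

Number of steps required ≥ 6.6 V / 67.98 µV = 97087.38.
Need 2^N ≥ 97087.38; 2^16 = 65536, 2^17 = 131072.
Minimum N = 17.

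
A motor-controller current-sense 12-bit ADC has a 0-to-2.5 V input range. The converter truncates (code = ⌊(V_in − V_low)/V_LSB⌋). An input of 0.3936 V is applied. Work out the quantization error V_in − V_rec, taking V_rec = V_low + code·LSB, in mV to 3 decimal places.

0.534 mV

LSB = 2.5/2^12 = 0.610 mV.
(V_in − V_low)/LSB = (0.3936 − 0)/0.000610352 = 644.8742 → code 644 (floor).
Code 644 maps back to 0 + 644×0.000610352 V = 0.39306641 V.
Difference: 0.000533594 V → 0.534 mV.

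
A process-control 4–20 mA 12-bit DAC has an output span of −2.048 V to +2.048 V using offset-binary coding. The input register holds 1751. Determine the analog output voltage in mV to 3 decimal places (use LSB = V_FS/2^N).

-297.000 mV

LSB = 4.096 V / 2^12 = 1.000 mV.
V_out = (−2.048) + 1751 × 0.001 V = -0.297 V.
= -297.000 mV.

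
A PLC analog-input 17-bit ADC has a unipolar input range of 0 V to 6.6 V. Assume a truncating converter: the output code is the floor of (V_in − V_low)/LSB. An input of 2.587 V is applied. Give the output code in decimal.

With 131072 levels over 6.6 V, one step is 50.35 µV.
Input sits at 51376.252 steps above V_low.
So the output code is 51376.

code 51376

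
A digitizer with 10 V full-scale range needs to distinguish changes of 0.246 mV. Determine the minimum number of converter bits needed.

16 bits

Number of steps required ≥ 10 V / 0.246 mV = 40650.41.
Need 2^N ≥ 40650.41; 2^15 = 32768, 2^16 = 65536.
Minimum N = 16.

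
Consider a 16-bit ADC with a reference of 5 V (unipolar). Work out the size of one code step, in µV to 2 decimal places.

76.29 µV

Full-scale span = 5 V.
LSB = 5 / 2^16 = 5 / 65536 = 7.62939e-05 V = 76.29 µV.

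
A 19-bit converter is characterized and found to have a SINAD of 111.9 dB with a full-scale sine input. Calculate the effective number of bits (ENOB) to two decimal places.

18.30 bits

ENOB = (SINAD − 1.76) / 6.02 = (111.9 − 1.76)/6.02 = 18.296.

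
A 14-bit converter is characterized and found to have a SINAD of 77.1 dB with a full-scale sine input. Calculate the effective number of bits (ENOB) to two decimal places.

ENOB = (SINAD − 1.76) / 6.02 = (77.1 − 1.76)/6.02 = 12.515.

12.51 bits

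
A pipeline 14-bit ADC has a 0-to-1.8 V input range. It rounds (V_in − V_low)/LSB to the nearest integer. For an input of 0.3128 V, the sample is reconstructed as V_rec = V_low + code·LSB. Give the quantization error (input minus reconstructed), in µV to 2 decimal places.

19.24 µV

LSB = 1.8/2^14 = 109.86 µV.
(0.3128 − 0)/0.000109863 = 2847.1751; round gives code 2847.
V_rec = 0 + 2847·0.000109863 = 0.31278076 V.
V_in − V_rec = 1.92383e-05 V = 19.24 µV.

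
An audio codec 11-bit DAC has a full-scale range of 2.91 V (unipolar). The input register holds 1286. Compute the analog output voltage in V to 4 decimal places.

1.8273 V

LSB = 2.91 V / 2^11 = 1.421 mV.
V_out = 0 + 1286 × 0.0014209 V = 1.82728 V.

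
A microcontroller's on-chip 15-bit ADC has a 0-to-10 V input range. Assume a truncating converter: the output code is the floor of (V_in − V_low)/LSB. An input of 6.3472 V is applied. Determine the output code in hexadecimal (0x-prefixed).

code 0x513E (decimal 20798)

Full-scale span = 10 V; LSB = 10/2^15 = 305.18 µV.
Input sits at 20798.505 steps above V_low.
So the output code is 20798.
In hexadecimal (0x-prefixed): 0x513E.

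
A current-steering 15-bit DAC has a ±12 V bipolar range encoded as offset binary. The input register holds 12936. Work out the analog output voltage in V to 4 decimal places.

LSB = 24 V / 2^15 = 0.732 mV.
V_out = (−12) + 12936 × 0.000732422 V = -2.52539 V.

-2.5254 V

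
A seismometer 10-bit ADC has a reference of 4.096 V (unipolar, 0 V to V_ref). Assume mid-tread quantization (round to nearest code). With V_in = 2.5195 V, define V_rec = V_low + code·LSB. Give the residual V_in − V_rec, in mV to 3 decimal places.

Step size: 4.096 V ÷ 2^10 = 4.000 mV.
(2.5195 − 0)/0.004 = 629.8750; round gives code 630.
Reconstructed: 2.52 V.
V_in − V_rec = -0.0005 V = -0.500 mV.

-0.500 mV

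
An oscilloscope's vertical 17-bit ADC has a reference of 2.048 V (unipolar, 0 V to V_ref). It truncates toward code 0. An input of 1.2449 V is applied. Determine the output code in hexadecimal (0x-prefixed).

Full-scale span = 2.048 V; LSB = 2.048/2^17 = 15.62 µV.
Input sits at 79673.600 steps above V_low.
So the output code is 79673.
In hexadecimal (0x-prefixed): 0x13739.

code 0x13739 (decimal 79673)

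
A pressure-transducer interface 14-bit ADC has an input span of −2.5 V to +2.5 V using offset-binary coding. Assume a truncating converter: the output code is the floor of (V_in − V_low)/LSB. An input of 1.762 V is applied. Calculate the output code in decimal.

LSB = 5 V / 16384 = 305.18 µV.
(1.762 − (−2.5)) / 0.000305176 = 13965.722 LSBs.
So the output code is 13965.

code 13965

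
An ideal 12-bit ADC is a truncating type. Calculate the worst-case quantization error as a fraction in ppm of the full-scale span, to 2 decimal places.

244.14 ppm

Truncating → worst-case error = 1 LSB = V_FS/2^12, so 1e+06/4096 = 244.141 ppm of full scale.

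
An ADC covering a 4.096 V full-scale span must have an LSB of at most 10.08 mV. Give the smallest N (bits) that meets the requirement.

Number of steps required ≥ 4.096 V / 10.08 mV = 406.35.
Need 2^N ≥ 406.35; 2^8 = 256, 2^9 = 512.
Minimum N = 9.

9 bits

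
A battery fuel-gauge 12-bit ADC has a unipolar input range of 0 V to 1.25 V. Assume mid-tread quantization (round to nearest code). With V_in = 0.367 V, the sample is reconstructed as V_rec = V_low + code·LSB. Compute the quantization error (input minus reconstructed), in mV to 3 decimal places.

-0.126 mV

LSB = 1.25/2^12 = 305.18 µV.
(0.367 − 0)/0.000305176 = 1202.5856; round gives code 1203.
V_rec = 0 + 1203·0.000305176 = 0.36712646 V.
V_in − V_rec = -0.000126465 V = -0.126 mV.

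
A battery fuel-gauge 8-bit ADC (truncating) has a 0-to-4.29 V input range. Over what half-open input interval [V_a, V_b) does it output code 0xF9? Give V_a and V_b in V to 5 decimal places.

[4.17270 V, 4.18945 V)

LSB = 4.29/2^8 = 16.758 mV.
Code 0xF9 = 249 decimal.
V_a = V_low + 249·LSB = 4.1727 V; V_b = V_low + 250·LSB = 4.18945 V.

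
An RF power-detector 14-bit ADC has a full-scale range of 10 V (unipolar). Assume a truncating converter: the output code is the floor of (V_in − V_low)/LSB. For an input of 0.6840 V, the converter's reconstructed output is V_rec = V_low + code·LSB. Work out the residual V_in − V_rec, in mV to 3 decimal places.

0.406 mV

One LSB is 10 V / 16384 = 0.610 mV.
(V_in − V_low)/LSB = (0.6840 − 0)/0.000610352 = 1120.6656 → code 1120 (floor).
Reconstructed: 0.68359375 V.
Error = 0.6840 − 0.68359375 = 0.00040625 V = 0.406 mV.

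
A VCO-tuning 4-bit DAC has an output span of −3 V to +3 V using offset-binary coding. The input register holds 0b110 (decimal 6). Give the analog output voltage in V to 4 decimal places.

LSB = 6 V / 2^4 = 375.000 mV.
Code 0b110 = 6 decimal.
V_out = (−3) + 6 × 0.375 V = -0.75 V.

-0.7500 V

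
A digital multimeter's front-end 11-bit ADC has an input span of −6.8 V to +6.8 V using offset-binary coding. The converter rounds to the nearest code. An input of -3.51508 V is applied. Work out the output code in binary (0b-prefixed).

LSB = 13.6 V / 2048 = 6.641 mV.
Input sits at 494.670 steps above V_low.
Round → code 495.
In binary (0b-prefixed): 0b111101111.

code 0b111101111 (decimal 495)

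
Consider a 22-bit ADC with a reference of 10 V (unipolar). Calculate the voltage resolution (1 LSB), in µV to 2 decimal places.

2.38 µV

Full-scale span = 10 V.
LSB = 10 / 2^22 = 10 / 4194304 = 2.38419e-06 V = 2.38 µV.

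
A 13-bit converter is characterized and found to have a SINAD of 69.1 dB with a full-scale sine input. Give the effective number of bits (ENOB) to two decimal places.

ENOB = (SINAD − 1.76) / 6.02 = (69.1 − 1.76)/6.02 = 11.186.

11.19 bits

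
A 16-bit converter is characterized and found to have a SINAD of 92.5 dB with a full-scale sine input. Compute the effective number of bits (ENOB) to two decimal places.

ENOB = (SINAD − 1.76) / 6.02 = (92.5 − 1.76)/6.02 = 15.073.

15.07 bits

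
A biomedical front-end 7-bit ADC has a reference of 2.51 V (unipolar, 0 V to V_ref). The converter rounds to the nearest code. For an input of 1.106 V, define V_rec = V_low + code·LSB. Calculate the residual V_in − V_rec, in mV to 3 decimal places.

LSB = 2.51/2^7 = 19.609 mV.
(V_in − V_low)/LSB = (1.106 − 0)/0.0196094 = 56.4016 → code 56 (round).
Reconstructed: 1.098125 V.
Error = 1.106 − 1.098125 = 0.007875 V = 7.875 mV.

7.875 mV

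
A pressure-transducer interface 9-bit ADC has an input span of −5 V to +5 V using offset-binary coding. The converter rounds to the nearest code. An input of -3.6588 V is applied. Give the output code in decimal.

code 69

LSB = 10 V / 512 = 19.531 mV.
(-3.6588 − (−5)) / 0.0195312 = 68.669 LSBs.
So the output code is 69.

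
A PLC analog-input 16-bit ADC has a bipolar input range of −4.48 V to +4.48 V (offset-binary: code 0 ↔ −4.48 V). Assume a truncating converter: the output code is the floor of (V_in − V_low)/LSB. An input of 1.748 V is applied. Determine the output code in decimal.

Full-scale span = 8.96 V; LSB = 8.96/2^16 = 136.72 µV.
(V_in − V_low)/LSB = (1.748 − (−4.48)) / 0.000136719 = 45553.371.
⌊·⌋(45553.371) = 45553.

code 45553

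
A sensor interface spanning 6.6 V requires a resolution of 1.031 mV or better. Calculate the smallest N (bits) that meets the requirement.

13 bits

Number of steps required ≥ 6.6 V / 1.031 mV = 6401.55.
Need 2^N ≥ 6401.55; 2^12 = 4096, 2^13 = 8192.
Minimum N = 13.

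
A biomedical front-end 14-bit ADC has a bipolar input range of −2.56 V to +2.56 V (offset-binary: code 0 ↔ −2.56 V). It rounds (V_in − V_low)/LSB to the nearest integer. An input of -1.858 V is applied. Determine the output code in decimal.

code 2246

Full-scale span = 5.12 V; LSB = 5.12/2^14 = 312.50 µV.
Input sits at 2246.400 steps above V_low.
round(2246.400) = 2246.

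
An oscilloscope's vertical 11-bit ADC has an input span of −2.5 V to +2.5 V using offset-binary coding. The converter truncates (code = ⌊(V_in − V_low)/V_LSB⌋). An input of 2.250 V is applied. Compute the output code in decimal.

code 1945

LSB = 5 V / 2048 = 2.441 mV.
Input sits at 1945.600 steps above V_low.
Floor → code 1945.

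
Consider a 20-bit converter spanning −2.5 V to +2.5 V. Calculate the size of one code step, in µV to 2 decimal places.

Full-scale span = 5 V.
LSB = 5 / 2^20 = 5 / 1048576 = 4.76837e-06 V = 4.77 µV.

4.77 µV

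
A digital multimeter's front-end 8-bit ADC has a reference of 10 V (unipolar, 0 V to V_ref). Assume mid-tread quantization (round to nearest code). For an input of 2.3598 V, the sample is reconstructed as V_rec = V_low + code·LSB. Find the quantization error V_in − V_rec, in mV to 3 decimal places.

Step size: 10 V ÷ 2^8 = 39.062 mV.
(2.3598 − 0)/0.0390625 = 60.4109; round gives code 60.
Code 60 maps back to 0 + 60×0.0390625 V = 2.34375 V.
Error = 2.3598 − 2.34375 = 0.01605 V = 16.050 mV.

16.050 mV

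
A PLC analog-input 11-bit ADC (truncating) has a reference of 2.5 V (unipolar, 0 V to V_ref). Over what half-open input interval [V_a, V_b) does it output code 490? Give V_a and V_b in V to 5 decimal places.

[0.59814 V, 0.59937 V)

LSB = 2.5/2^11 = 1.221 mV.
V_a = V_low + 490·LSB = 0.598145 V; V_b = V_low + 491·LSB = 0.599365 V.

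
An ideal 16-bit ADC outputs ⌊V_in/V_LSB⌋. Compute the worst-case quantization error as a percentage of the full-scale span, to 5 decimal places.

Truncating → worst-case error = 1 LSB = V_FS/2^16, so 100/65536 = 0.00152588 % of full scale.

0.00153 %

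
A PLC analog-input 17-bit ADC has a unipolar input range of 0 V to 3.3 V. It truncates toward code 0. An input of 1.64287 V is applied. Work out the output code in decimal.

code 65252

Full-scale span = 3.3 V; LSB = 3.3/2^17 = 25.18 µV.
(V_in − V_low)/LSB = (1.64287 − 0) / 2.5177e-05 = 65252.805.
⌊·⌋(65252.805) = 65252.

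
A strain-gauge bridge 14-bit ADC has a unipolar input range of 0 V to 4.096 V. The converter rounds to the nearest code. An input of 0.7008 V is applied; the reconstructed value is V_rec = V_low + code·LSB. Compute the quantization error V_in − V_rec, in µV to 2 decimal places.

50.00 µV

One LSB is 4.096 V / 16384 = 250.00 µV.
(V_in − V_low)/LSB = (0.7008 − 0)/0.00025 = 2803.2000 → code 2803 (round).
Reconstructed: 0.70075 V.
V_in − V_rec = 5e-05 V = 50.00 µV.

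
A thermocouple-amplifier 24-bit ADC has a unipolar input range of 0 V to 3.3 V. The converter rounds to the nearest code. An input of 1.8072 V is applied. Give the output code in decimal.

LSB = 3.3 V / 16777216 = 0.20 µV.
(1.8072 − 0) / 1.96695e-07 = 9187813.562 LSBs.
round(9187813.562) = 9187814.

code 9187814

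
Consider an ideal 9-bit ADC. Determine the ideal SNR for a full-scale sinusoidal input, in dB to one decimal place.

SNR ≈ 6.02·N + 1.76 dB = 6.02·9 + 1.76 = 55.94 dB.

55.9 dB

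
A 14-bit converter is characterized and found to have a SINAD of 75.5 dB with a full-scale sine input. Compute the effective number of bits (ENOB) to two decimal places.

ENOB = (SINAD − 1.76) / 6.02 = (75.5 − 1.76)/6.02 = 12.249.

12.25 bits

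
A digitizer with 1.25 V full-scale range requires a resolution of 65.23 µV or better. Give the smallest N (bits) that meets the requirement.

15 bits

Number of steps required ≥ 1.25 V / 65.23 µV = 19162.96.
Need 2^N ≥ 19162.96; 2^14 = 16384, 2^15 = 32768.
Minimum N = 15.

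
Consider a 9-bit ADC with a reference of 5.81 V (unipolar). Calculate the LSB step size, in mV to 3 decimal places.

Full-scale span = 5.81 V.
LSB = 5.81 / 2^9 = 5.81 / 512 = 0.0113477 V = 11.348 mV.

11.348 mV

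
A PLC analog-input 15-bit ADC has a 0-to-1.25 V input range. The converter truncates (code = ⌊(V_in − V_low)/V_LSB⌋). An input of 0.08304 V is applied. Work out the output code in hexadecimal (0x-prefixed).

code 0x880 (decimal 2176)

LSB = 1.25 V / 32768 = 38.15 µV.
Input sits at 2176.844 steps above V_low.
So the output code is 2176.
In hexadecimal (0x-prefixed): 0x880.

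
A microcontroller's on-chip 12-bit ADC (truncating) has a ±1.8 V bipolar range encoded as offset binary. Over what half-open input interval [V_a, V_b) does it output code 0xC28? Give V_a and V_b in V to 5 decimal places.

[0.93516 V, 0.93604 V)

LSB = 3.6/2^12 = 0.879 mV.
Code 0xC28 = 3112 decimal.
V_a = V_low + 3112·LSB = 0.935156 V; V_b = V_low + 3113·LSB = 0.936035 V.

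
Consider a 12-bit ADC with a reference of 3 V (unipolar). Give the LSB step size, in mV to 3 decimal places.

Full-scale span = 3 V.
LSB = 3 / 2^12 = 3 / 4096 = 0.000732422 V = 0.732 mV.

0.732 mV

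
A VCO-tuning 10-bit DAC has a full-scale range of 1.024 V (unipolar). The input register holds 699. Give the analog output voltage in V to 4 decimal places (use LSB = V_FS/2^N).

LSB = 1.024 V / 2^10 = 1.000 mV.
V_out = 0 + 699 × 0.001 V = 0.699 V.

0.6990 V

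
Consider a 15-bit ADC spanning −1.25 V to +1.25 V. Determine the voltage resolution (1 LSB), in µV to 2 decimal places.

Full-scale span = 2.5 V.
LSB = 2.5 / 2^15 = 2.5 / 32768 = 7.62939e-05 V = 76.29 µV.

76.29 µV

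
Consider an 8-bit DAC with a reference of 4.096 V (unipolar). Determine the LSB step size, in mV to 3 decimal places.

Full-scale span = 4.096 V.
LSB = 4.096 / 2^8 = 4.096 / 256 = 0.016 V = 16.000 mV.

16.000 mV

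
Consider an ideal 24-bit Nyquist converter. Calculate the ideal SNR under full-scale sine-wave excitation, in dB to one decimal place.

SNR ≈ 6.02·N + 1.76 dB = 6.02·24 + 1.76 = 146.24 dB.

146.2 dB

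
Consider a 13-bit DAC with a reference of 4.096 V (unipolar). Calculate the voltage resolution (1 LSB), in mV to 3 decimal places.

0.500 mV

Full-scale span = 4.096 V.
LSB = 4.096 / 2^13 = 4.096 / 8192 = 0.0005 V = 0.500 mV.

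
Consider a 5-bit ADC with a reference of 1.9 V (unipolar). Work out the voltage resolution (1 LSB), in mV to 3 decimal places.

59.375 mV

Full-scale span = 1.9 V.
LSB = 1.9 / 2^5 = 1.9 / 32 = 0.059375 V = 59.375 mV.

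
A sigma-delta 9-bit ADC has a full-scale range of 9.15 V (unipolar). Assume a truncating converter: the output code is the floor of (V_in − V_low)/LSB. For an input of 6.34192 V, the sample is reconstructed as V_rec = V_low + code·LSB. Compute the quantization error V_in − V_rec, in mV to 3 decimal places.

15.553 mV

LSB = 9.15/2^9 = 17.871 mV.
Scaled input = 354.8703 LSBs, so code = 354.
Code 354 maps back to 0 + 354×0.0178711 V = 6.3263672 V.
Difference: 0.0155528 V → 15.553 mV.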